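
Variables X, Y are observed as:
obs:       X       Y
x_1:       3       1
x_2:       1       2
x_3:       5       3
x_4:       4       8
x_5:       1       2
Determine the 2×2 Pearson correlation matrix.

Step 1 — column means:
  mean(X) = (3 + 1 + 5 + 4 + 1) / 5 = 14/5 = 2.8
  mean(Y) = (1 + 2 + 3 + 8 + 2) / 5 = 16/5 = 3.2

Step 2 — sample variances and covariances s[i,j] = (1/(n-1)) · Σ_k (x_{k,i} - mean_i) · (x_{k,j} - mean_j), with n-1 = 4:
  s[X,X] = ((0.2)·(0.2) + (-1.8)·(-1.8) + (2.2)·(2.2) + (1.2)·(1.2) + (-1.8)·(-1.8)) / 4 = 12.8/4 = 3.2
  s[X,Y] = ((0.2)·(-2.2) + (-1.8)·(-1.2) + (2.2)·(-0.2) + (1.2)·(4.8) + (-1.8)·(-1.2)) / 4 = 9.2/4 = 2.3
  s[Y,Y] = ((-2.2)·(-2.2) + (-1.2)·(-1.2) + (-0.2)·(-0.2) + (4.8)·(4.8) + (-1.2)·(-1.2)) / 4 = 30.8/4 = 7.7
  Sample standard deviations s_i = √(s[i,i]):
  s(X) = √(3.2) = 1.7889
  s(Y) = √(7.7) = 2.7749

Step 3 — r_{ij} = s_{ij} / (s_i · s_j):
  r[X,X] = 1 (diagonal).
  r[X,Y] = 2.3 / (1.7889 · 2.7749) = 2.3 / 4.9639 = 0.4633
  r[Y,Y] = 1 (diagonal).

R is symmetric with unit diagonal. Assembling:

R = [[1, 0.4633],
 [0.4633, 1]]


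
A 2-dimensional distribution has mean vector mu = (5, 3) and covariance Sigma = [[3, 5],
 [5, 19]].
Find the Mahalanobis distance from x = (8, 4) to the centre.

Step 1 — centre the observation: (x - mu) = (3, 1).

Step 2 — invert Sigma. det(Sigma) = 3·19 - (5)² = 32.
  Sigma^{-1} = (1/det) · [[d, -b], [-b, a]] = [[0.5937, -0.1562],
 [-0.1562, 0.0937]].

Step 3 — form the quadratic (x - mu)^T · Sigma^{-1} · (x - mu):
  Sigma^{-1} · (x - mu) = (1.625, -0.375).
  (x - mu)^T · [Sigma^{-1} · (x - mu)] = (3)·(1.625) + (1)·(-0.375) = 4.5.

Step 4 — take square root: d = √(4.5) ≈ 2.1213.

d(x, mu) = √(4.5) ≈ 2.1213


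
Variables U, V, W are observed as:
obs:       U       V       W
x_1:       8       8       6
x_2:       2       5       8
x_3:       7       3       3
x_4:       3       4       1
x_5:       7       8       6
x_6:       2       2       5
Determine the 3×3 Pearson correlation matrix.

Step 1 — column means:
  mean(U) = (8 + 2 + 7 + 3 + 7 + 2) / 6 = 29/6 = 4.8333
  mean(V) = (8 + 5 + 3 + 4 + 8 + 2) / 6 = 30/6 = 5
  mean(W) = (6 + 8 + 3 + 1 + 6 + 5) / 6 = 29/6 = 4.8333

Step 2 — sample variances and covariances s[i,j] = (1/(n-1)) · Σ_k (x_{k,i} - mean_i) · (x_{k,j} - mean_j), with n-1 = 5:
  s[U,U] = ((3.1667)·(3.1667) + (-2.8333)·(-2.8333) + (2.1667)·(2.1667) + (-1.8333)·(-1.8333) + (2.1667)·(2.1667) + (-2.8333)·(-2.8333)) / 5 = 38.8333/5 = 7.7667
  s[U,V] = ((3.1667)·(3) + (-2.8333)·(0) + (2.1667)·(-2) + (-1.8333)·(-1) + (2.1667)·(3) + (-2.8333)·(-3)) / 5 = 22/5 = 4.4
  s[U,W] = ((3.1667)·(1.1667) + (-2.8333)·(3.1667) + (2.1667)·(-1.8333) + (-1.8333)·(-3.8333) + (2.1667)·(1.1667) + (-2.8333)·(0.1667)) / 5 = -0.1667/5 = -0.0333
  s[V,V] = ((3)·(3) + (0)·(0) + (-2)·(-2) + (-1)·(-1) + (3)·(3) + (-3)·(-3)) / 5 = 32/5 = 6.4
  s[V,W] = ((3)·(1.1667) + (0)·(3.1667) + (-2)·(-1.8333) + (-1)·(-3.8333) + (3)·(1.1667) + (-3)·(0.1667)) / 5 = 14/5 = 2.8
  s[W,W] = ((1.1667)·(1.1667) + (3.1667)·(3.1667) + (-1.8333)·(-1.8333) + (-3.8333)·(-3.8333) + (1.1667)·(1.1667) + (0.1667)·(0.1667)) / 5 = 30.8333/5 = 6.1667
  Sample standard deviations s_i = √(s[i,i]):
  s(U) = √(7.7667) = 2.7869
  s(V) = √(6.4) = 2.5298
  s(W) = √(6.1667) = 2.4833

Step 3 — r_{ij} = s_{ij} / (s_i · s_j):
  r[U,U] = 1 (diagonal).
  r[U,V] = 4.4 / (2.7869 · 2.5298) = 4.4 / 7.0503 = 0.6241
  r[U,W] = -0.0333 / (2.7869 · 2.4833) = -0.0333 / 6.9206 = -0.0048
  r[V,V] = 1 (diagonal).
  r[V,W] = 2.8 / (2.5298 · 2.4833) = 2.8 / 6.2823 = 0.4457
  r[W,W] = 1 (diagonal).

R is symmetric with unit diagonal. Assembling:

R = [[1, 0.6241, -0.0048],
 [0.6241, 1, 0.4457],
 [-0.0048, 0.4457, 1]]


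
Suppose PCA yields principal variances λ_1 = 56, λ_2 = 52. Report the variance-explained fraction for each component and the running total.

Step 1 — total variance = trace(Sigma) = Σ λ_i = 56 + 52 = 108.

Step 2 — fraction explained by component i = λ_i / Σ λ:
  PC1: 56/108 = 0.5185
  PC2: 52/108 = 0.4815

Step 3 — cumulative fraction after k components = (λ_1 + ... + λ_k) / Σ λ:
  k = 1: 56/108 = 0.5185
  k = 2: (56 + 52)/108 = 108/108 = 1

Summary (fraction, with percent):

explained: PC1 0.5185 (51.85%), PC2 0.4815 (48.15%);  cumulative: 0.5185, 1


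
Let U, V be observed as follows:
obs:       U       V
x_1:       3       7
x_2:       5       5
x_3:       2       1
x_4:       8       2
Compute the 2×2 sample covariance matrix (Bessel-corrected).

Step 1 — column means:
  mean(U) = (3 + 5 + 2 + 8) / 4 = 18/4 = 4.5
  mean(V) = (7 + 5 + 1 + 2) / 4 = 15/4 = 3.75

Step 2 — sample covariance S[i,j] = (1/(n-1)) · Σ_k (x_{k,i} - mean_i) · (x_{k,j} - mean_j), with n-1 = 3.
  S[U,U] = ((-1.5)·(-1.5) + (0.5)·(0.5) + (-2.5)·(-2.5) + (3.5)·(3.5)) / 3 = 21/3 = 7
  S[U,V] = ((-1.5)·(3.25) + (0.5)·(1.25) + (-2.5)·(-2.75) + (3.5)·(-1.75)) / 3 = -3.5/3 = -1.1667
  S[V,V] = ((3.25)·(3.25) + (1.25)·(1.25) + (-2.75)·(-2.75) + (-1.75)·(-1.75)) / 3 = 22.75/3 = 7.5833

S is symmetric (S[j,i] = S[i,j]). Assembling:

S = [[7, -1.1667],
 [-1.1667, 7.5833]]


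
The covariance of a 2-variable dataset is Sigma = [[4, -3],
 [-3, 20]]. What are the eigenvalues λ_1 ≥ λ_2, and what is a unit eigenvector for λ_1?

Step 1 — characteristic polynomial of 2×2 Sigma:
  det(Sigma - λI) = λ² - trace · λ + det = 0.
  trace = 4 + 20 = 24, det = 4·20 - (-3)² = 71.
Step 2 — discriminant:
  Δ = trace² - 4·det = 576 - 284 = 292.
Step 3 — eigenvalues:
  λ = (trace ± √Δ)/2 = (24 ± 17.088)/2,
  λ_1 = 20.544,  λ_2 = 3.456.

Step 4 — unit eigenvector for λ_1: solve (Sigma - λ_1 I)v = 0. First row:
  (4 - 20.544)·v_x + (-3)·v_y = 0, i.e. (-16.544)·v_x + (-3)·v_y = 0,
  so v ∝ (b, λ_1 - a) = (-3, 16.544); multiply by -1 so the first entry is positive: u = (3, -16.544).
  ||u|| = √((3)² + (-16.544)²) = √(282.7041) ≈ 16.8138,
  v_1 = u/||u|| ≈ (0.1784, -0.984) (||v_1|| = 1).

λ_1 = 20.544,  λ_2 = 3.456;  v_1 ≈ (0.1784, -0.984)


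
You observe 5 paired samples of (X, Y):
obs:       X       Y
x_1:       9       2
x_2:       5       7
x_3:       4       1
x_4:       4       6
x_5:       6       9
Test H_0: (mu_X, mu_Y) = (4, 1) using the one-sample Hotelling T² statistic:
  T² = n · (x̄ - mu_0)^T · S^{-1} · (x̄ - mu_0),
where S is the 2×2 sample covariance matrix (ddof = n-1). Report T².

Step 1 — sample mean vector:
  mean(X) = (9 + 5 + 4 + 4 + 6) / 5 = 28/5 = 5.6
  mean(Y) = (2 + 7 + 1 + 6 + 9) / 5 = 25/5 = 5
  x̄ = (5.6, 5),  deviation x̄ - mu_0 = (5.6, 5) - (4, 1) = (1.6, 4).

Step 2 — sample covariance matrix, S[i,j] = (1/(n-1)) · Σ_k (x_{k,i} - mean_i) · (x_{k,j} - mean_j), divisor n-1 = 4:
  S[X,X] = ((3.4)·(3.4) + (-0.6)·(-0.6) + (-1.6)·(-1.6) + (-1.6)·(-1.6) + (0.4)·(0.4)) / 4 = 17.2/4 = 4.3
  S[X,Y] = ((3.4)·(-3) + (-0.6)·(2) + (-1.6)·(-4) + (-1.6)·(1) + (0.4)·(4)) / 4 = -5/4 = -1.25
  S[Y,Y] = ((-3)·(-3) + (2)·(2) + (-4)·(-4) + (1)·(1) + (4)·(4)) / 4 = 46/4 = 11.5
  S = [[4.3, -1.25],
 [-1.25, 11.5]].

Step 3 — invert S. det(S) = 4.3·11.5 - (-1.25)² = 47.8875.
  S^{-1} = (1/det) · [[d, -b], [-b, a]] = [[0.2401, 0.0261],
 [0.0261, 0.0898]].

Step 4 — quadratic form (x̄ - mu_0)^T · S^{-1} · (x̄ - mu_0):
  S^{-1} · (x̄ - mu_0) = (0.4886, 0.4009),
  (x̄ - mu_0)^T · [...] = (1.6)·(0.4886) + (4)·(0.4009) = 2.3856.

Step 5 — scale by n: T² = 5 · 2.3856 = 11.928.

T² ≈ 11.928


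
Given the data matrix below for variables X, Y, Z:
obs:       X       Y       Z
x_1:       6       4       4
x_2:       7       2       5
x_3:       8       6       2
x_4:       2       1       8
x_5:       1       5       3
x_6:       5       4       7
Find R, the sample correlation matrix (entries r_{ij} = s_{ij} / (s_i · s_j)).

Step 1 — column means:
  mean(X) = (6 + 7 + 8 + 2 + 1 + 5) / 6 = 29/6 = 4.8333
  mean(Y) = (4 + 2 + 6 + 1 + 5 + 4) / 6 = 22/6 = 3.6667
  mean(Z) = (4 + 5 + 2 + 8 + 3 + 7) / 6 = 29/6 = 4.8333

Step 2 — sample variances and covariances s[i,j] = (1/(n-1)) · Σ_k (x_{k,i} - mean_i) · (x_{k,j} - mean_j), with n-1 = 5:
  s[X,X] = ((1.1667)·(1.1667) + (2.1667)·(2.1667) + (3.1667)·(3.1667) + (-2.8333)·(-2.8333) + (-3.8333)·(-3.8333) + (0.1667)·(0.1667)) / 5 = 38.8333/5 = 7.7667
  s[X,Y] = ((1.1667)·(0.3333) + (2.1667)·(-1.6667) + (3.1667)·(2.3333) + (-2.8333)·(-2.6667) + (-3.8333)·(1.3333) + (0.1667)·(0.3333)) / 5 = 6.6667/5 = 1.3333
  s[X,Z] = ((1.1667)·(-0.8333) + (2.1667)·(0.1667) + (3.1667)·(-2.8333) + (-2.8333)·(3.1667) + (-3.8333)·(-1.8333) + (0.1667)·(2.1667)) / 5 = -11.1667/5 = -2.2333
  s[Y,Y] = ((0.3333)·(0.3333) + (-1.6667)·(-1.6667) + (2.3333)·(2.3333) + (-2.6667)·(-2.6667) + (1.3333)·(1.3333) + (0.3333)·(0.3333)) / 5 = 17.3333/5 = 3.4667
  s[Y,Z] = ((0.3333)·(-0.8333) + (-1.6667)·(0.1667) + (2.3333)·(-2.8333) + (-2.6667)·(3.1667) + (1.3333)·(-1.8333) + (0.3333)·(2.1667)) / 5 = -17.3333/5 = -3.4667
  s[Z,Z] = ((-0.8333)·(-0.8333) + (0.1667)·(0.1667) + (-2.8333)·(-2.8333) + (3.1667)·(3.1667) + (-1.8333)·(-1.8333) + (2.1667)·(2.1667)) / 5 = 26.8333/5 = 5.3667
  Sample standard deviations s_i = √(s[i,i]):
  s(X) = √(7.7667) = 2.7869
  s(Y) = √(3.4667) = 1.8619
  s(Z) = √(5.3667) = 2.3166

Step 3 — r_{ij} = s_{ij} / (s_i · s_j):
  r[X,X] = 1 (diagonal).
  r[X,Y] = 1.3333 / (2.7869 · 1.8619) = 1.3333 / 5.1889 = 0.257
  r[X,Z] = -2.2333 / (2.7869 · 2.3166) = -2.2333 / 6.4561 = -0.3459
  r[Y,Y] = 1 (diagonal).
  r[Y,Z] = -3.4667 / (1.8619 · 2.3166) = -3.4667 / 4.3133 = -0.8037
  r[Z,Z] = 1 (diagonal).

R is symmetric with unit diagonal. Assembling:

R = [[1, 0.257, -0.3459],
 [0.257, 1, -0.8037],
 [-0.3459, -0.8037, 1]]


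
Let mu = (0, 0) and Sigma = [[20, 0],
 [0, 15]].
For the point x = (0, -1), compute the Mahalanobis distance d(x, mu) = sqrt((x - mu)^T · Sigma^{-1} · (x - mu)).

Step 1 — centre the observation: (x - mu) = (0, -1).

Step 2 — invert Sigma. det(Sigma) = 20·15 - (0)² = 300.
  Sigma^{-1} = (1/det) · [[d, -b], [-b, a]] = [[0.05, 0],
 [0, 0.0667]].

Step 3 — form the quadratic (x - mu)^T · Sigma^{-1} · (x - mu):
  Sigma^{-1} · (x - mu) = (0, -0.0667).
  (x - mu)^T · [Sigma^{-1} · (x - mu)] = (0)·(0) + (-1)·(-0.0667) = 0.0667.

Step 4 — take square root: d = √(0.0667) ≈ 0.2582.

d(x, mu) = √(0.0667) ≈ 0.2582


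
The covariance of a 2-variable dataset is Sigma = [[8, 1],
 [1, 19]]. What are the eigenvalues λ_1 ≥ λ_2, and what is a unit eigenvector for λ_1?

Step 1 — characteristic polynomial of 2×2 Sigma:
  det(Sigma - λI) = λ² - trace · λ + det = 0.
  trace = 8 + 19 = 27, det = 8·19 - (1)² = 151.
Step 2 — discriminant:
  Δ = trace² - 4·det = 729 - 604 = 125.
Step 3 — eigenvalues:
  λ = (trace ± √Δ)/2 = (27 ± 11.1803)/2,
  λ_1 = 19.0902,  λ_2 = 7.9098.

Step 4 — unit eigenvector for λ_1: solve (Sigma - λ_1 I)v = 0. First row:
  (8 - 19.0902)·v_x + (1)·v_y = 0, i.e. (-11.0902)·v_x + (1)·v_y = 0,
  so v ∝ (b, λ_1 - a) = (1, 11.0902) = u.
  ||u|| = √((1)² + (11.0902)²) = √(123.9919) ≈ 11.1352,
  v_1 = u/||u|| ≈ (0.0898, 0.996) (||v_1|| = 1).

λ_1 = 19.0902,  λ_2 = 7.9098;  v_1 ≈ (0.0898, 0.996)


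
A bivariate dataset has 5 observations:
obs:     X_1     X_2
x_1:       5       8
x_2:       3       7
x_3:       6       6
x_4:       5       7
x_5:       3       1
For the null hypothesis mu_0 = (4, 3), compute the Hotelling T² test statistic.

Step 1 — sample mean vector:
  mean(X_1) = (5 + 3 + 6 + 5 + 3) / 5 = 22/5 = 4.4
  mean(X_2) = (8 + 7 + 6 + 7 + 1) / 5 = 29/5 = 5.8
  x̄ = (4.4, 5.8),  deviation x̄ - mu_0 = (4.4, 5.8) - (4, 3) = (0.4, 2.8).

Step 2 — sample covariance matrix, S[i,j] = (1/(n-1)) · Σ_k (x_{k,i} - mean_i) · (x_{k,j} - mean_j), divisor n-1 = 4:
  S[X_1,X_1] = ((0.6)·(0.6) + (-1.4)·(-1.4) + (1.6)·(1.6) + (0.6)·(0.6) + (-1.4)·(-1.4)) / 4 = 7.2/4 = 1.8
  S[X_1,X_2] = ((0.6)·(2.2) + (-1.4)·(1.2) + (1.6)·(0.2) + (0.6)·(1.2) + (-1.4)·(-4.8)) / 4 = 7.4/4 = 1.85
  S[X_2,X_2] = ((2.2)·(2.2) + (1.2)·(1.2) + (0.2)·(0.2) + (1.2)·(1.2) + (-4.8)·(-4.8)) / 4 = 30.8/4 = 7.7
  S = [[1.8, 1.85],
 [1.85, 7.7]].

Step 3 — invert S. det(S) = 1.8·7.7 - (1.85)² = 10.4375.
  S^{-1} = (1/det) · [[d, -b], [-b, a]] = [[0.7377, -0.1772],
 [-0.1772, 0.1725]].

Step 4 — quadratic form (x̄ - mu_0)^T · S^{-1} · (x̄ - mu_0):
  S^{-1} · (x̄ - mu_0) = (-0.2012, 0.412),
  (x̄ - mu_0)^T · [...] = (0.4)·(-0.2012) + (2.8)·(0.412) = 1.0731.

Step 5 — scale by n: T² = 5 · 1.0731 = 5.3653.

T² ≈ 5.3653


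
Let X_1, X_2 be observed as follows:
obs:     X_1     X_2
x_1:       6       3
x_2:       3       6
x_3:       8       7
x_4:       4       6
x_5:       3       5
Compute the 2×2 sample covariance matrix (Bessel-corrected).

Step 1 — column means:
  mean(X_1) = (6 + 3 + 8 + 4 + 3) / 5 = 24/5 = 4.8
  mean(X_2) = (3 + 6 + 7 + 6 + 5) / 5 = 27/5 = 5.4

Step 2 — sample covariance S[i,j] = (1/(n-1)) · Σ_k (x_{k,i} - mean_i) · (x_{k,j} - mean_j), with n-1 = 4.
  S[X_1,X_1] = ((1.2)·(1.2) + (-1.8)·(-1.8) + (3.2)·(3.2) + (-0.8)·(-0.8) + (-1.8)·(-1.8)) / 4 = 18.8/4 = 4.7
  S[X_1,X_2] = ((1.2)·(-2.4) + (-1.8)·(0.6) + (3.2)·(1.6) + (-0.8)·(0.6) + (-1.8)·(-0.4)) / 4 = 1.4/4 = 0.35
  S[X_2,X_2] = ((-2.4)·(-2.4) + (0.6)·(0.6) + (1.6)·(1.6) + (0.6)·(0.6) + (-0.4)·(-0.4)) / 4 = 9.2/4 = 2.3

S is symmetric (S[j,i] = S[i,j]). Assembling:

S = [[4.7, 0.35],
 [0.35, 2.3]]


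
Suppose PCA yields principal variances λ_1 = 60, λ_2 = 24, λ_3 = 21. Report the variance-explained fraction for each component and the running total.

Step 1 — total variance = trace(Sigma) = Σ λ_i = 60 + 24 + 21 = 105.

Step 2 — fraction explained by component i = λ_i / Σ λ:
  PC1: 60/105 = 0.5714
  PC2: 24/105 = 0.2286
  PC3: 21/105 = 0.2

Step 3 — cumulative fraction after k components = (λ_1 + ... + λ_k) / Σ λ:
  k = 1: 60/105 = 0.5714
  k = 2: (60 + 24)/105 = 84/105 = 0.8
  k = 3: (60 + 24 + 21)/105 = 105/105 = 1

Summary (fraction, with percent):

explained: PC1 0.5714 (57.14%), PC2 0.2286 (22.86%), PC3 0.2 (20%);  cumulative: 0.5714, 0.8, 1


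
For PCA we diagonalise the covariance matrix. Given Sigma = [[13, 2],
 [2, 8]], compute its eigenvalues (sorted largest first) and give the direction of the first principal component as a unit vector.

Step 1 — characteristic polynomial of 2×2 Sigma:
  det(Sigma - λI) = λ² - trace · λ + det = 0.
  trace = 13 + 8 = 21, det = 13·8 - (2)² = 100.
Step 2 — discriminant:
  Δ = trace² - 4·det = 441 - 400 = 41.
Step 3 — eigenvalues:
  λ = (trace ± √Δ)/2 = (21 ± 6.4031)/2,
  λ_1 = 13.7016,  λ_2 = 7.2984.

Step 4 — unit eigenvector for λ_1: solve (Sigma - λ_1 I)v = 0. First row:
  (13 - 13.7016)·v_x + (2)·v_y = 0, i.e. (-0.7016)·v_x + (2)·v_y = 0,
  so v ∝ (b, λ_1 - a) = (2, 0.7016) = u.
  ||u|| = √((2)² + (0.7016)²) = √(4.4922) ≈ 2.1195,
  v_1 = u/||u|| ≈ (0.9436, 0.331) (||v_1|| = 1).

λ_1 = 13.7016,  λ_2 = 7.2984;  v_1 ≈ (0.9436, 0.331)


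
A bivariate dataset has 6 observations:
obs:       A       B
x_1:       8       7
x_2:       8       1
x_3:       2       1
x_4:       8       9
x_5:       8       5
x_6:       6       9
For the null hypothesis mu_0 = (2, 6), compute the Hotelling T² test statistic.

Step 1 — sample mean vector:
  mean(A) = (8 + 8 + 2 + 8 + 8 + 6) / 6 = 40/6 = 6.6667
  mean(B) = (7 + 1 + 1 + 9 + 5 + 9) / 6 = 32/6 = 5.3333
  x̄ = (6.6667, 5.3333),  deviation x̄ - mu_0 = (6.6667, 5.3333) - (2, 6) = (4.6667, -0.6667).

Step 2 — sample covariance matrix, S[i,j] = (1/(n-1)) · Σ_k (x_{k,i} - mean_i) · (x_{k,j} - mean_j), divisor n-1 = 5:
  S[A,A] = ((1.3333)·(1.3333) + (1.3333)·(1.3333) + (-4.6667)·(-4.6667) + (1.3333)·(1.3333) + (1.3333)·(1.3333) + (-0.6667)·(-0.6667)) / 5 = 29.3333/5 = 5.8667
  S[A,B] = ((1.3333)·(1.6667) + (1.3333)·(-4.3333) + (-4.6667)·(-4.3333) + (1.3333)·(3.6667) + (1.3333)·(-0.3333) + (-0.6667)·(3.6667)) / 5 = 18.6667/5 = 3.7333
  S[B,B] = ((1.6667)·(1.6667) + (-4.3333)·(-4.3333) + (-4.3333)·(-4.3333) + (3.6667)·(3.6667) + (-0.3333)·(-0.3333) + (3.6667)·(3.6667)) / 5 = 67.3333/5 = 13.4667
  S = [[5.8667, 3.7333],
 [3.7333, 13.4667]].

Step 3 — invert S. det(S) = 5.8667·13.4667 - (3.7333)² = 65.0667.
  S^{-1} = (1/det) · [[d, -b], [-b, a]] = [[0.207, -0.0574],
 [-0.0574, 0.0902]].

Step 4 — quadratic form (x̄ - mu_0)^T · S^{-1} · (x̄ - mu_0):
  S^{-1} · (x̄ - mu_0) = (1.0041, -0.3279),
  (x̄ - mu_0)^T · [...] = (4.6667)·(1.0041) + (-0.6667)·(-0.3279) = 4.9044.

Step 5 — scale by n: T² = 6 · 4.9044 = 29.4262.

T² ≈ 29.4262


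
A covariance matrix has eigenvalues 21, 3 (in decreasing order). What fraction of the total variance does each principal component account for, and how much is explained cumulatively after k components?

Step 1 — total variance = trace(Sigma) = Σ λ_i = 21 + 3 = 24.

Step 2 — fraction explained by component i = λ_i / Σ λ:
  PC1: 21/24 = 0.875
  PC2: 3/24 = 0.125

Step 3 — cumulative fraction after k components = (λ_1 + ... + λ_k) / Σ λ:
  k = 1: 21/24 = 0.875
  k = 2: (21 + 3)/24 = 24/24 = 1

Summary (fraction, with percent):

explained: PC1 0.875 (87.5%), PC2 0.125 (12.5%);  cumulative: 0.875, 1


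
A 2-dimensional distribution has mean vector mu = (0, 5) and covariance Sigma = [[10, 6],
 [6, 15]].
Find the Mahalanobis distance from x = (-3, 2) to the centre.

Step 1 — centre the observation: (x - mu) = (-3, -3).

Step 2 — invert Sigma. det(Sigma) = 10·15 - (6)² = 114.
  Sigma^{-1} = (1/det) · [[d, -b], [-b, a]] = [[0.1316, -0.0526],
 [-0.0526, 0.0877]].

Step 3 — form the quadratic (x - mu)^T · Sigma^{-1} · (x - mu):
  Sigma^{-1} · (x - mu) = (-0.2368, -0.1053).
  (x - mu)^T · [Sigma^{-1} · (x - mu)] = (-3)·(-0.2368) + (-3)·(-0.1053) = 1.0263.

Step 4 — take square root: d = √(1.0263) ≈ 1.0131.

d(x, mu) = √(1.0263) ≈ 1.0131


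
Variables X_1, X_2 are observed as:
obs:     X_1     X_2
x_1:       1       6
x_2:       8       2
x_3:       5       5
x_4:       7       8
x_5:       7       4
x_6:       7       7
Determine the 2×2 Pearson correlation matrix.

Step 1 — column means:
  mean(X_1) = (1 + 8 + 5 + 7 + 7 + 7) / 6 = 35/6 = 5.8333
  mean(X_2) = (6 + 2 + 5 + 8 + 4 + 7) / 6 = 32/6 = 5.3333

Step 2 — sample variances and covariances s[i,j] = (1/(n-1)) · Σ_k (x_{k,i} - mean_i) · (x_{k,j} - mean_j), with n-1 = 5:
  s[X_1,X_1] = ((-4.8333)·(-4.8333) + (2.1667)·(2.1667) + (-0.8333)·(-0.8333) + (1.1667)·(1.1667) + (1.1667)·(1.1667) + (1.1667)·(1.1667)) / 5 = 32.8333/5 = 6.5667
  s[X_1,X_2] = ((-4.8333)·(0.6667) + (2.1667)·(-3.3333) + (-0.8333)·(-0.3333) + (1.1667)·(2.6667) + (1.1667)·(-1.3333) + (1.1667)·(1.6667)) / 5 = -6.6667/5 = -1.3333
  s[X_2,X_2] = ((0.6667)·(0.6667) + (-3.3333)·(-3.3333) + (-0.3333)·(-0.3333) + (2.6667)·(2.6667) + (-1.3333)·(-1.3333) + (1.6667)·(1.6667)) / 5 = 23.3333/5 = 4.6667
  Sample standard deviations s_i = √(s[i,i]):
  s(X_1) = √(6.5667) = 2.5626
  s(X_2) = √(4.6667) = 2.1602

Step 3 — r_{ij} = s_{ij} / (s_i · s_j):
  r[X_1,X_1] = 1 (diagonal).
  r[X_1,X_2] = -1.3333 / (2.5626 · 2.1602) = -1.3333 / 5.5357 = -0.2409
  r[X_2,X_2] = 1 (diagonal).

R is symmetric with unit diagonal. Assembling:

R = [[1, -0.2409],
 [-0.2409, 1]]


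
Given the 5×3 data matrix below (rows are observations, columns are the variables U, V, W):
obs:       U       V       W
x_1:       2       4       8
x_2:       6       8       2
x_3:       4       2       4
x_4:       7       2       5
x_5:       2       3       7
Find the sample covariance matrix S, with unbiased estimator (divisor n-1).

Step 1 — column means:
  mean(U) = (2 + 6 + 4 + 7 + 2) / 5 = 21/5 = 4.2
  mean(V) = (4 + 8 + 2 + 2 + 3) / 5 = 19/5 = 3.8
  mean(W) = (8 + 2 + 4 + 5 + 7) / 5 = 26/5 = 5.2

Step 2 — sample covariance S[i,j] = (1/(n-1)) · Σ_k (x_{k,i} - mean_i) · (x_{k,j} - mean_j), with n-1 = 4.
  S[U,U] = ((-2.2)·(-2.2) + (1.8)·(1.8) + (-0.2)·(-0.2) + (2.8)·(2.8) + (-2.2)·(-2.2)) / 4 = 20.8/4 = 5.2
  S[U,V] = ((-2.2)·(0.2) + (1.8)·(4.2) + (-0.2)·(-1.8) + (2.8)·(-1.8) + (-2.2)·(-0.8)) / 4 = 4.2/4 = 1.05
  S[U,W] = ((-2.2)·(2.8) + (1.8)·(-3.2) + (-0.2)·(-1.2) + (2.8)·(-0.2) + (-2.2)·(1.8)) / 4 = -16.2/4 = -4.05
  S[V,V] = ((0.2)·(0.2) + (4.2)·(4.2) + (-1.8)·(-1.8) + (-1.8)·(-1.8) + (-0.8)·(-0.8)) / 4 = 24.8/4 = 6.2
  S[V,W] = ((0.2)·(2.8) + (4.2)·(-3.2) + (-1.8)·(-1.2) + (-1.8)·(-0.2) + (-0.8)·(1.8)) / 4 = -11.8/4 = -2.95
  S[W,W] = ((2.8)·(2.8) + (-3.2)·(-3.2) + (-1.2)·(-1.2) + (-0.2)·(-0.2) + (1.8)·(1.8)) / 4 = 22.8/4 = 5.7

S is symmetric (S[j,i] = S[i,j]). Assembling:

S = [[5.2, 1.05, -4.05],
 [1.05, 6.2, -2.95],
 [-4.05, -2.95, 5.7]]


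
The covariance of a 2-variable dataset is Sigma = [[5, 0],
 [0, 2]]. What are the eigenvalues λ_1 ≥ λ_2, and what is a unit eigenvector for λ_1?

Step 1 — characteristic polynomial of 2×2 Sigma:
  det(Sigma - λI) = λ² - trace · λ + det = 0.
  trace = 5 + 2 = 7, det = 5·2 - (0)² = 10.
Step 2 — discriminant:
  Δ = trace² - 4·det = 49 - 40 = 9.
Step 3 — eigenvalues:
  λ = (trace ± √Δ)/2 = (7 ± 3)/2,
  λ_1 = 5,  λ_2 = 2.

Step 4 — unit eigenvector for λ_1: Sigma is diagonal, so its eigenvectors are the coordinate axes. λ_1 = 5 is the diagonal entry on the first coordinate axis, hence
  v_1 = (1, 0) (||v_1|| = 1).

λ_1 = 5,  λ_2 = 2;  v_1 ≈ (1, 0)


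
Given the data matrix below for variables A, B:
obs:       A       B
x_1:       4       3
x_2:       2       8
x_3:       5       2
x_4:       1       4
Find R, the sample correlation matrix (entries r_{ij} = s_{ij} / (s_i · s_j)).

Step 1 — column means:
  mean(A) = (4 + 2 + 5 + 1) / 4 = 12/4 = 3
  mean(B) = (3 + 8 + 2 + 4) / 4 = 17/4 = 4.25

Step 2 — sample variances and covariances s[i,j] = (1/(n-1)) · Σ_k (x_{k,i} - mean_i) · (x_{k,j} - mean_j), with n-1 = 3:
  s[A,A] = ((1)·(1) + (-1)·(-1) + (2)·(2) + (-2)·(-2)) / 3 = 10/3 = 3.3333
  s[A,B] = ((1)·(-1.25) + (-1)·(3.75) + (2)·(-2.25) + (-2)·(-0.25)) / 3 = -9/3 = -3
  s[B,B] = ((-1.25)·(-1.25) + (3.75)·(3.75) + (-2.25)·(-2.25) + (-0.25)·(-0.25)) / 3 = 20.75/3 = 6.9167
  Sample standard deviations s_i = √(s[i,i]):
  s(A) = √(3.3333) = 1.8257
  s(B) = √(6.9167) = 2.63

Step 3 — r_{ij} = s_{ij} / (s_i · s_j):
  r[A,A] = 1 (diagonal).
  r[A,B] = -3 / (1.8257 · 2.63) = -3 / 4.8016 = -0.6248
  r[B,B] = 1 (diagonal).

R is symmetric with unit diagonal. Assembling:

R = [[1, -0.6248],
 [-0.6248, 1]]


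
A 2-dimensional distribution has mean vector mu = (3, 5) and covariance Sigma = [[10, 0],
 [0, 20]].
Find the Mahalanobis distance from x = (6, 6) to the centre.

Step 1 — centre the observation: (x - mu) = (3, 1).

Step 2 — invert Sigma. det(Sigma) = 10·20 - (0)² = 200.
  Sigma^{-1} = (1/det) · [[d, -b], [-b, a]] = [[0.1, 0],
 [0, 0.05]].

Step 3 — form the quadratic (x - mu)^T · Sigma^{-1} · (x - mu):
  Sigma^{-1} · (x - mu) = (0.3, 0.05).
  (x - mu)^T · [Sigma^{-1} · (x - mu)] = (3)·(0.3) + (1)·(0.05) = 0.95.

Step 4 — take square root: d = √(0.95) ≈ 0.9747.

d(x, mu) = √(0.95) ≈ 0.9747


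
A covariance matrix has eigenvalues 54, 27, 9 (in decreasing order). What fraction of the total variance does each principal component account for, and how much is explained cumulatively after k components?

Step 1 — total variance = trace(Sigma) = Σ λ_i = 54 + 27 + 9 = 90.

Step 2 — fraction explained by component i = λ_i / Σ λ:
  PC1: 54/90 = 0.6
  PC2: 27/90 = 0.3
  PC3: 9/90 = 0.1

Step 3 — cumulative fraction after k components = (λ_1 + ... + λ_k) / Σ λ:
  k = 1: 54/90 = 0.6
  k = 2: (54 + 27)/90 = 81/90 = 0.9
  k = 3: (54 + 27 + 9)/90 = 90/90 = 1

Summary (fraction, with percent):

explained: PC1 0.6 (60%), PC2 0.3 (30%), PC3 0.1 (10%);  cumulative: 0.6, 0.9, 1


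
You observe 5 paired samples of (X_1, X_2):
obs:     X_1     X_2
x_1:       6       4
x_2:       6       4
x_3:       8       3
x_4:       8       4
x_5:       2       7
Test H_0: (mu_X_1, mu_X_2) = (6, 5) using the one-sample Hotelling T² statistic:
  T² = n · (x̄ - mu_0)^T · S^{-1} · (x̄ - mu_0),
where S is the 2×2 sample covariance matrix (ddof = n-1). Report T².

Step 1 — sample mean vector:
  mean(X_1) = (6 + 6 + 8 + 8 + 2) / 5 = 30/5 = 6
  mean(X_2) = (4 + 4 + 3 + 4 + 7) / 5 = 22/5 = 4.4
  x̄ = (6, 4.4),  deviation x̄ - mu_0 = (6, 4.4) - (6, 5) = (0, -0.6).

Step 2 — sample covariance matrix, S[i,j] = (1/(n-1)) · Σ_k (x_{k,i} - mean_i) · (x_{k,j} - mean_j), divisor n-1 = 4:
  S[X_1,X_1] = ((0)·(0) + (0)·(0) + (2)·(2) + (2)·(2) + (-4)·(-4)) / 4 = 24/4 = 6
  S[X_1,X_2] = ((0)·(-0.4) + (0)·(-0.4) + (2)·(-1.4) + (2)·(-0.4) + (-4)·(2.6)) / 4 = -14/4 = -3.5
  S[X_2,X_2] = ((-0.4)·(-0.4) + (-0.4)·(-0.4) + (-1.4)·(-1.4) + (-0.4)·(-0.4) + (2.6)·(2.6)) / 4 = 9.2/4 = 2.3
  S = [[6, -3.5],
 [-3.5, 2.3]].

Step 3 — invert S. det(S) = 6·2.3 - (-3.5)² = 1.55.
  S^{-1} = (1/det) · [[d, -b], [-b, a]] = [[1.4839, 2.2581],
 [2.2581, 3.871]].

Step 4 — quadratic form (x̄ - mu_0)^T · S^{-1} · (x̄ - mu_0):
  S^{-1} · (x̄ - mu_0) = (-1.3548, -2.3226),
  (x̄ - mu_0)^T · [...] = (0)·(-1.3548) + (-0.6)·(-2.3226) = 1.3935.

Step 5 — scale by n: T² = 5 · 1.3935 = 6.9677.

T² ≈ 6.9677


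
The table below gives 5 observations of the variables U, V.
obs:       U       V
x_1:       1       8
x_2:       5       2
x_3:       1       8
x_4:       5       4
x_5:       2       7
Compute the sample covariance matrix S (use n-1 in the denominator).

Step 1 — column means:
  mean(U) = (1 + 5 + 1 + 5 + 2) / 5 = 14/5 = 2.8
  mean(V) = (8 + 2 + 8 + 4 + 7) / 5 = 29/5 = 5.8

Step 2 — sample covariance S[i,j] = (1/(n-1)) · Σ_k (x_{k,i} - mean_i) · (x_{k,j} - mean_j), with n-1 = 4.
  S[U,U] = ((-1.8)·(-1.8) + (2.2)·(2.2) + (-1.8)·(-1.8) + (2.2)·(2.2) + (-0.8)·(-0.8)) / 4 = 16.8/4 = 4.2
  S[U,V] = ((-1.8)·(2.2) + (2.2)·(-3.8) + (-1.8)·(2.2) + (2.2)·(-1.8) + (-0.8)·(1.2)) / 4 = -21.2/4 = -5.3
  S[V,V] = ((2.2)·(2.2) + (-3.8)·(-3.8) + (2.2)·(2.2) + (-1.8)·(-1.8) + (1.2)·(1.2)) / 4 = 28.8/4 = 7.2

S is symmetric (S[j,i] = S[i,j]). Assembling:

S = [[4.2, -5.3],
 [-5.3, 7.2]]


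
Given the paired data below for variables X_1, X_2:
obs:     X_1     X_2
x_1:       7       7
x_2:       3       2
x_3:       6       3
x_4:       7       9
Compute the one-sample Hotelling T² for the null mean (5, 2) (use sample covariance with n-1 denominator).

Step 1 — sample mean vector:
  mean(X_1) = (7 + 3 + 6 + 7) / 4 = 23/4 = 5.75
  mean(X_2) = (7 + 2 + 3 + 9) / 4 = 21/4 = 5.25
  x̄ = (5.75, 5.25),  deviation x̄ - mu_0 = (5.75, 5.25) - (5, 2) = (0.75, 3.25).

Step 2 — sample covariance matrix, S[i,j] = (1/(n-1)) · Σ_k (x_{k,i} - mean_i) · (x_{k,j} - mean_j), divisor n-1 = 3:
  S[X_1,X_1] = ((1.25)·(1.25) + (-2.75)·(-2.75) + (0.25)·(0.25) + (1.25)·(1.25)) / 3 = 10.75/3 = 3.5833
  S[X_1,X_2] = ((1.25)·(1.75) + (-2.75)·(-3.25) + (0.25)·(-2.25) + (1.25)·(3.75)) / 3 = 15.25/3 = 5.0833
  S[X_2,X_2] = ((1.75)·(1.75) + (-3.25)·(-3.25) + (-2.25)·(-2.25) + (3.75)·(3.75)) / 3 = 32.75/3 = 10.9167
  S = [[3.5833, 5.0833],
 [5.0833, 10.9167]].

Step 3 — invert S. det(S) = 3.5833·10.9167 - (5.0833)² = 13.2778.
  S^{-1} = (1/det) · [[d, -b], [-b, a]] = [[0.8222, -0.3828],
 [-0.3828, 0.2699]].

Step 4 — quadratic form (x̄ - mu_0)^T · S^{-1} · (x̄ - mu_0):
  S^{-1} · (x̄ - mu_0) = (-0.6276, 0.59),
  (x̄ - mu_0)^T · [...] = (0.75)·(-0.6276) + (3.25)·(0.59) = 1.4467.

Step 5 — scale by n: T² = 4 · 1.4467 = 5.7866.

T² ≈ 5.7866


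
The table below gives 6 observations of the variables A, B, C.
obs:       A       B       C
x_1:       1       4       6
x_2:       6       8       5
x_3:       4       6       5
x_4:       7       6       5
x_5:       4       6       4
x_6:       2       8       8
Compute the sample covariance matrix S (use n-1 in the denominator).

Step 1 — column means:
  mean(A) = (1 + 6 + 4 + 7 + 4 + 2) / 6 = 24/6 = 4
  mean(B) = (4 + 8 + 6 + 6 + 6 + 8) / 6 = 38/6 = 6.3333
  mean(C) = (6 + 5 + 5 + 5 + 4 + 8) / 6 = 33/6 = 5.5

Step 2 — sample covariance S[i,j] = (1/(n-1)) · Σ_k (x_{k,i} - mean_i) · (x_{k,j} - mean_j), with n-1 = 5.
  S[A,A] = ((-3)·(-3) + (2)·(2) + (0)·(0) + (3)·(3) + (0)·(0) + (-2)·(-2)) / 5 = 26/5 = 5.2
  S[A,B] = ((-3)·(-2.3333) + (2)·(1.6667) + (0)·(-0.3333) + (3)·(-0.3333) + (0)·(-0.3333) + (-2)·(1.6667)) / 5 = 6/5 = 1.2
  S[A,C] = ((-3)·(0.5) + (2)·(-0.5) + (0)·(-0.5) + (3)·(-0.5) + (0)·(-1.5) + (-2)·(2.5)) / 5 = -9/5 = -1.8
  S[B,B] = ((-2.3333)·(-2.3333) + (1.6667)·(1.6667) + (-0.3333)·(-0.3333) + (-0.3333)·(-0.3333) + (-0.3333)·(-0.3333) + (1.6667)·(1.6667)) / 5 = 11.3333/5 = 2.2667
  S[B,C] = ((-2.3333)·(0.5) + (1.6667)·(-0.5) + (-0.3333)·(-0.5) + (-0.3333)·(-0.5) + (-0.3333)·(-1.5) + (1.6667)·(2.5)) / 5 = 3/5 = 0.6
  S[C,C] = ((0.5)·(0.5) + (-0.5)·(-0.5) + (-0.5)·(-0.5) + (-0.5)·(-0.5) + (-1.5)·(-1.5) + (2.5)·(2.5)) / 5 = 9.5/5 = 1.9

S is symmetric (S[j,i] = S[i,j]). Assembling:

S = [[5.2, 1.2, -1.8],
 [1.2, 2.2667, 0.6],
 [-1.8, 0.6, 1.9]]


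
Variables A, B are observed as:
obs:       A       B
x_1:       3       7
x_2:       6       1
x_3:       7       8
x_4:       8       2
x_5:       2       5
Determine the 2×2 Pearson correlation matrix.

Step 1 — column means:
  mean(A) = (3 + 6 + 7 + 8 + 2) / 5 = 26/5 = 5.2
  mean(B) = (7 + 1 + 8 + 2 + 5) / 5 = 23/5 = 4.6

Step 2 — sample variances and covariances s[i,j] = (1/(n-1)) · Σ_k (x_{k,i} - mean_i) · (x_{k,j} - mean_j), with n-1 = 4:
  s[A,A] = ((-2.2)·(-2.2) + (0.8)·(0.8) + (1.8)·(1.8) + (2.8)·(2.8) + (-3.2)·(-3.2)) / 4 = 26.8/4 = 6.7
  s[A,B] = ((-2.2)·(2.4) + (0.8)·(-3.6) + (1.8)·(3.4) + (2.8)·(-2.6) + (-3.2)·(0.4)) / 4 = -10.6/4 = -2.65
  s[B,B] = ((2.4)·(2.4) + (-3.6)·(-3.6) + (3.4)·(3.4) + (-2.6)·(-2.6) + (0.4)·(0.4)) / 4 = 37.2/4 = 9.3
  Sample standard deviations s_i = √(s[i,i]):
  s(A) = √(6.7) = 2.5884
  s(B) = √(9.3) = 3.0496

Step 3 — r_{ij} = s_{ij} / (s_i · s_j):
  r[A,A] = 1 (diagonal).
  r[A,B] = -2.65 / (2.5884 · 3.0496) = -2.65 / 7.8937 = -0.3357
  r[B,B] = 1 (diagonal).

R is symmetric with unit diagonal. Assembling:

R = [[1, -0.3357],
 [-0.3357, 1]]


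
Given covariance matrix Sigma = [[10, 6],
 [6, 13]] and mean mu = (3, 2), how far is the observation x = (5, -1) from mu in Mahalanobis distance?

Step 1 — centre the observation: (x - mu) = (2, -3).

Step 2 — invert Sigma. det(Sigma) = 10·13 - (6)² = 94.
  Sigma^{-1} = (1/det) · [[d, -b], [-b, a]] = [[0.1383, -0.0638],
 [-0.0638, 0.1064]].

Step 3 — form the quadratic (x - mu)^T · Sigma^{-1} · (x - mu):
  Sigma^{-1} · (x - mu) = (0.4681, -0.4468).
  (x - mu)^T · [Sigma^{-1} · (x - mu)] = (2)·(0.4681) + (-3)·(-0.4468) = 2.2766.

Step 4 — take square root: d = √(2.2766) ≈ 1.5088.

d(x, mu) = √(2.2766) ≈ 1.5088


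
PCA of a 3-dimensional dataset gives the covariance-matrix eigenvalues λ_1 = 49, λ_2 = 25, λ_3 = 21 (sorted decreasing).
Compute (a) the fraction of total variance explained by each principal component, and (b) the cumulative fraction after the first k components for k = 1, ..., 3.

Step 1 — total variance = trace(Sigma) = Σ λ_i = 49 + 25 + 21 = 95.

Step 2 — fraction explained by component i = λ_i / Σ λ:
  PC1: 49/95 = 0.5158
  PC2: 25/95 = 0.2632
  PC3: 21/95 = 0.2211

Step 3 — cumulative fraction after k components = (λ_1 + ... + λ_k) / Σ λ:
  k = 1: 49/95 = 0.5158
  k = 2: (49 + 25)/95 = 74/95 = 0.7789
  k = 3: (49 + 25 + 21)/95 = 95/95 = 1

Summary (fraction, with percent):

explained: PC1 0.5158 (51.58%), PC2 0.2632 (26.32%), PC3 0.2211 (22.11%);  cumulative: 0.5158, 0.7789, 1


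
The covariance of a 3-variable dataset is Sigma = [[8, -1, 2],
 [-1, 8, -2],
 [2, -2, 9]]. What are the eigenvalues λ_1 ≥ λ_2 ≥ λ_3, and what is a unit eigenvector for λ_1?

Step 1 — characteristic polynomial p(λ) = det(λI - Sigma) = λ³ - tr·λ² + c_1·λ - det, where tr = trace, c_1 = sum of the principal 2×2 minors, det = det(Sigma):
  tr = 8 + 8 + 9 = 25,
  c_1 = (8·8 - (-1)²) + (8·9 - (2)²) + (8·9 - (-2)²) = 63 + 68 + 68 = 199,
  det = 8·(8·9 - (-2)²) - (-1)·((-1)·9 - (-2)·(2)) + (2)·((-1)·(-2) - 8·(2)) = 8·(68) - (-1)·(-5) + (2)·(-14) = 511.
  So p(λ) = λ³ - 25λ² + 199λ - 511.
Step 2 — look for an integer root (rational root theorem: any rational root is an integer divisor of 511). Testing λ = 7:
  p(7) = 343 - 1225 + 1393 - 511 = 0  ✓
  Dividing out (λ - 7): p(λ) = (λ - 7)(λ² - 18λ + 73).
Step 3 — remaining eigenvalues from the quadratic λ² - 18λ + 73 = 0:
  Δ = 18² - 4·73 = 324 - 292 = 32,  λ = (18 ± √32)/2 = (18 ± 5.6569)/2 ≈ 11.8284 or 6.1716.
  Sorted: λ_1 = 11.8284,  λ_2 = 7,  λ_3 = 6.1716  (check: sum = 25 = tr ✓).

Step 4 — unit eigenvector for λ_1 ≈ 11.8284: v spans the null space of (Sigma - λ_1 I), whose rows are
  r_1 = (-3.8284, -1, 2),  r_2 = (-1, -3.8284, -2),  r_3 = (2, -2, -2.8284).
  v is orthogonal to every row, so take v ∝ r_1 × r_2 = ((-1)·(-2) - (2)·(-3.8284), (2)·(-1) - (-3.8284)·(-2), (-3.8284)·(-3.8284) - (-1)·(-1)) ≈ (9.6569, -9.6569, 13.6569).
  Let u = (9.6569, -9.6569, 13.6569).
  ||u|| = √((9.6569)² + (-9.6569)² + (13.6569)²) = √(373.0193) ≈ 19.3137,  v_1 = u/||u|| ≈ (0.5, -0.5, 0.7071) (||v_1|| = 1).

λ_1 = 11.8284,  λ_2 = 7,  λ_3 = 6.1716;  v_1 ≈ (0.5, -0.5, 0.7071)


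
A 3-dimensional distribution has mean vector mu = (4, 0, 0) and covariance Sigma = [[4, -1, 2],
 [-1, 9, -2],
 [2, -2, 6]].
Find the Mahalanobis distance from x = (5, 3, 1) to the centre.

Step 1 — centre the observation: (x - mu) = (1, 3, 1).

Step 2 — invert Sigma (cofactor / det for 3×3, or solve directly):
  Sigma^{-1} = [[0.3012, 0.012, -0.0964],
 [0.012, 0.1205, 0.0361],
 [-0.0964, 0.0361, 0.2108]].

Step 3 — form the quadratic (x - mu)^T · Sigma^{-1} · (x - mu):
  Sigma^{-1} · (x - mu) = (0.241, 0.4096, 0.2229).
  (x - mu)^T · [Sigma^{-1} · (x - mu)] = (1)·(0.241) + (3)·(0.4096) + (1)·(0.2229) = 1.6928.

Step 4 — take square root: d = √(1.6928) ≈ 1.3011.

d(x, mu) = √(1.6928) ≈ 1.3011


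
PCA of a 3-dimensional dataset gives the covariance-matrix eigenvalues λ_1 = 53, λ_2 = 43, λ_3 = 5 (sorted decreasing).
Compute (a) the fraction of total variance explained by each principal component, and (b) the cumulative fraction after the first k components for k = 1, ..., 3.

Step 1 — total variance = trace(Sigma) = Σ λ_i = 53 + 43 + 5 = 101.

Step 2 — fraction explained by component i = λ_i / Σ λ:
  PC1: 53/101 = 0.5248
  PC2: 43/101 = 0.4257
  PC3: 5/101 = 0.0495

Step 3 — cumulative fraction after k components = (λ_1 + ... + λ_k) / Σ λ:
  k = 1: 53/101 = 0.5248
  k = 2: (53 + 43)/101 = 96/101 = 0.9505
  k = 3: (53 + 43 + 5)/101 = 101/101 = 1

Summary (fraction, with percent):

explained: PC1 0.5248 (52.48%), PC2 0.4257 (42.57%), PC3 0.0495 (4.95%);  cumulative: 0.5248, 0.9505, 1


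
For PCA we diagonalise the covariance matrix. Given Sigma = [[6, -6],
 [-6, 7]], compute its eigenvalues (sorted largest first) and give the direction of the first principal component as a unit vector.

Step 1 — characteristic polynomial of 2×2 Sigma:
  det(Sigma - λI) = λ² - trace · λ + det = 0.
  trace = 6 + 7 = 13, det = 6·7 - (-6)² = 6.
Step 2 — discriminant:
  Δ = trace² - 4·det = 169 - 24 = 145.
Step 3 — eigenvalues:
  λ = (trace ± √Δ)/2 = (13 ± 12.0416)/2,
  λ_1 = 12.5208,  λ_2 = 0.4792.

Step 4 — unit eigenvector for λ_1: solve (Sigma - λ_1 I)v = 0. First row:
  (6 - 12.5208)·v_x + (-6)·v_y = 0, i.e. (-6.5208)·v_x + (-6)·v_y = 0,
  so v ∝ (b, λ_1 - a) = (-6, 6.5208); multiply by -1 so the first entry is positive: u = (6, -6.5208).
  ||u|| = √((6)² + (-6.5208)²) = √(78.5208) ≈ 8.8612,
  v_1 = u/||u|| ≈ (0.6771, -0.7359) (||v_1|| = 1).

λ_1 = 12.5208,  λ_2 = 0.4792;  v_1 ≈ (0.6771, -0.7359)


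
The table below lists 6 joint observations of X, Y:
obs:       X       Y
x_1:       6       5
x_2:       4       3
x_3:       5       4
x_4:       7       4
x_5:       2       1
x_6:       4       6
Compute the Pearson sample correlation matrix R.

Step 1 — column means:
  mean(X) = (6 + 4 + 5 + 7 + 2 + 4) / 6 = 28/6 = 4.6667
  mean(Y) = (5 + 3 + 4 + 4 + 1 + 6) / 6 = 23/6 = 3.8333

Step 2 — sample variances and covariances s[i,j] = (1/(n-1)) · Σ_k (x_{k,i} - mean_i) · (x_{k,j} - mean_j), with n-1 = 5:
  s[X,X] = ((1.3333)·(1.3333) + (-0.6667)·(-0.6667) + (0.3333)·(0.3333) + (2.3333)·(2.3333) + (-2.6667)·(-2.6667) + (-0.6667)·(-0.6667)) / 5 = 15.3333/5 = 3.0667
  s[X,Y] = ((1.3333)·(1.1667) + (-0.6667)·(-0.8333) + (0.3333)·(0.1667) + (2.3333)·(0.1667) + (-2.6667)·(-2.8333) + (-0.6667)·(2.1667)) / 5 = 8.6667/5 = 1.7333
  s[Y,Y] = ((1.1667)·(1.1667) + (-0.8333)·(-0.8333) + (0.1667)·(0.1667) + (0.1667)·(0.1667) + (-2.8333)·(-2.8333) + (2.1667)·(2.1667)) / 5 = 14.8333/5 = 2.9667
  Sample standard deviations s_i = √(s[i,i]):
  s(X) = √(3.0667) = 1.7512
  s(Y) = √(2.9667) = 1.7224

Step 3 — r_{ij} = s_{ij} / (s_i · s_j):
  r[X,X] = 1 (diagonal).
  r[X,Y] = 1.7333 / (1.7512 · 1.7224) = 1.7333 / 3.0163 = 0.5747
  r[Y,Y] = 1 (diagonal).

R is symmetric with unit diagonal. Assembling:

R = [[1, 0.5747],
 [0.5747, 1]]


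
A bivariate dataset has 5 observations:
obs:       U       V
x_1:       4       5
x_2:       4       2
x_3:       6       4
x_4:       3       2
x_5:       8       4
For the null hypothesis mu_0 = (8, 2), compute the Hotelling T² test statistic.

Step 1 — sample mean vector:
  mean(U) = (4 + 4 + 6 + 3 + 8) / 5 = 25/5 = 5
  mean(V) = (5 + 2 + 4 + 2 + 4) / 5 = 17/5 = 3.4
  x̄ = (5, 3.4),  deviation x̄ - mu_0 = (5, 3.4) - (8, 2) = (-3, 1.4).

Step 2 — sample covariance matrix, S[i,j] = (1/(n-1)) · Σ_k (x_{k,i} - mean_i) · (x_{k,j} - mean_j), divisor n-1 = 4:
  S[U,U] = ((-1)·(-1) + (-1)·(-1) + (1)·(1) + (-2)·(-2) + (3)·(3)) / 4 = 16/4 = 4
  S[U,V] = ((-1)·(1.6) + (-1)·(-1.4) + (1)·(0.6) + (-2)·(-1.4) + (3)·(0.6)) / 4 = 5/4 = 1.25
  S[V,V] = ((1.6)·(1.6) + (-1.4)·(-1.4) + (0.6)·(0.6) + (-1.4)·(-1.4) + (0.6)·(0.6)) / 4 = 7.2/4 = 1.8
  S = [[4, 1.25],
 [1.25, 1.8]].

Step 3 — invert S. det(S) = 4·1.8 - (1.25)² = 5.6375.
  S^{-1} = (1/det) · [[d, -b], [-b, a]] = [[0.3193, -0.2217],
 [-0.2217, 0.7095]].

Step 4 — quadratic form (x̄ - mu_0)^T · S^{-1} · (x̄ - mu_0):
  S^{-1} · (x̄ - mu_0) = (-1.2683, 1.6585),
  (x̄ - mu_0)^T · [...] = (-3)·(-1.2683) + (1.4)·(1.6585) = 6.1268.

Step 5 — scale by n: T² = 5 · 6.1268 = 30.6341.

T² ≈ 30.6341


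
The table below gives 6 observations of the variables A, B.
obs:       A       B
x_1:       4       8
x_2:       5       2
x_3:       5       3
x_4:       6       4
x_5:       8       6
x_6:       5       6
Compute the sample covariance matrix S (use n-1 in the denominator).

Step 1 — column means:
  mean(A) = (4 + 5 + 5 + 6 + 8 + 5) / 6 = 33/6 = 5.5
  mean(B) = (8 + 2 + 3 + 4 + 6 + 6) / 6 = 29/6 = 4.8333

Step 2 — sample covariance S[i,j] = (1/(n-1)) · Σ_k (x_{k,i} - mean_i) · (x_{k,j} - mean_j), with n-1 = 5.
  S[A,A] = ((-1.5)·(-1.5) + (-0.5)·(-0.5) + (-0.5)·(-0.5) + (0.5)·(0.5) + (2.5)·(2.5) + (-0.5)·(-0.5)) / 5 = 9.5/5 = 1.9
  S[A,B] = ((-1.5)·(3.1667) + (-0.5)·(-2.8333) + (-0.5)·(-1.8333) + (0.5)·(-0.8333) + (2.5)·(1.1667) + (-0.5)·(1.1667)) / 5 = -0.5/5 = -0.1
  S[B,B] = ((3.1667)·(3.1667) + (-2.8333)·(-2.8333) + (-1.8333)·(-1.8333) + (-0.8333)·(-0.8333) + (1.1667)·(1.1667) + (1.1667)·(1.1667)) / 5 = 24.8333/5 = 4.9667

S is symmetric (S[j,i] = S[i,j]). Assembling:

S = [[1.9, -0.1],
 [-0.1, 4.9667]]


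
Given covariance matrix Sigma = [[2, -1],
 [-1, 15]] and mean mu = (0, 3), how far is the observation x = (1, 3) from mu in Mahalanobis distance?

Step 1 — centre the observation: (x - mu) = (1, 0).

Step 2 — invert Sigma. det(Sigma) = 2·15 - (-1)² = 29.
  Sigma^{-1} = (1/det) · [[d, -b], [-b, a]] = [[0.5172, 0.0345],
 [0.0345, 0.069]].

Step 3 — form the quadratic (x - mu)^T · Sigma^{-1} · (x - mu):
  Sigma^{-1} · (x - mu) = (0.5172, 0.0345).
  (x - mu)^T · [Sigma^{-1} · (x - mu)] = (1)·(0.5172) + (0)·(0.0345) = 0.5172.

Step 4 — take square root: d = √(0.5172) ≈ 0.7192.

d(x, mu) = √(0.5172) ≈ 0.7192


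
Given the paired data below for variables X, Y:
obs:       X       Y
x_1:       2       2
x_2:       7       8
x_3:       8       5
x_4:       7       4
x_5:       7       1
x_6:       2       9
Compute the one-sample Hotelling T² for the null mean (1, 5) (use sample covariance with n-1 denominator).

Step 1 — sample mean vector:
  mean(X) = (2 + 7 + 8 + 7 + 7 + 2) / 6 = 33/6 = 5.5
  mean(Y) = (2 + 8 + 5 + 4 + 1 + 9) / 6 = 29/6 = 4.8333
  x̄ = (5.5, 4.8333),  deviation x̄ - mu_0 = (5.5, 4.8333) - (1, 5) = (4.5, -0.1667).

Step 2 — sample covariance matrix, S[i,j] = (1/(n-1)) · Σ_k (x_{k,i} - mean_i) · (x_{k,j} - mean_j), divisor n-1 = 5:
  S[X,X] = ((-3.5)·(-3.5) + (1.5)·(1.5) + (2.5)·(2.5) + (1.5)·(1.5) + (1.5)·(1.5) + (-3.5)·(-3.5)) / 5 = 37.5/5 = 7.5
  S[X,Y] = ((-3.5)·(-2.8333) + (1.5)·(3.1667) + (2.5)·(0.1667) + (1.5)·(-0.8333) + (1.5)·(-3.8333) + (-3.5)·(4.1667)) / 5 = -6.5/5 = -1.3
  S[Y,Y] = ((-2.8333)·(-2.8333) + (3.1667)·(3.1667) + (0.1667)·(0.1667) + (-0.8333)·(-0.8333) + (-3.8333)·(-3.8333) + (4.1667)·(4.1667)) / 5 = 50.8333/5 = 10.1667
  S = [[7.5, -1.3],
 [-1.3, 10.1667]].

Step 3 — invert S. det(S) = 7.5·10.1667 - (-1.3)² = 74.56.
  S^{-1} = (1/det) · [[d, -b], [-b, a]] = [[0.1364, 0.0174],
 [0.0174, 0.1006]].

Step 4 — quadratic form (x̄ - mu_0)^T · S^{-1} · (x̄ - mu_0):
  S^{-1} · (x̄ - mu_0) = (0.6107, 0.0617),
  (x̄ - mu_0)^T · [...] = (4.5)·(0.6107) + (-0.1667)·(0.0617) = 2.7378.

Step 5 — scale by n: T² = 6 · 2.7378 = 16.427.

T² ≈ 16.427
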